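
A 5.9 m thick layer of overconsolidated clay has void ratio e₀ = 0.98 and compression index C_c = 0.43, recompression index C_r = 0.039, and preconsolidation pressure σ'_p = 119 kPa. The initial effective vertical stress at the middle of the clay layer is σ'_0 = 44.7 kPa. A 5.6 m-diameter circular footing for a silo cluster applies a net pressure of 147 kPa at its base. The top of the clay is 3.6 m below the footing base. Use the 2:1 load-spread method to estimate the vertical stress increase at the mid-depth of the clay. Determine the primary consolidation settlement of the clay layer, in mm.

S_c ≈ 26.7 mm

Mid-depth of clay below the footing base: z = 3.6 + 5.9/2 = 6.55 m.
Stress increase at mid-clay by the 2:1 spreading method:
Δσ ≈ qD²/(D+z)² = 147×5.6²/(5.6+6.55)² = 31.228 kPa
Final effective stress: σ'_f = 44.7 + 31.228 = 75.928 kPa.
σ'_f = 75.928 ≤ σ'_p = 119 kPa, so the clay remains overconsolidated and only the recompression index applies:
S_c = C_r·H/(1+e₀)·log₁₀(σ'_f/σ'_0) = 0.039×5.9/1.98×log₁₀(75.928/44.7)
    = 0.11621 × 0.23009 = 0.02674 m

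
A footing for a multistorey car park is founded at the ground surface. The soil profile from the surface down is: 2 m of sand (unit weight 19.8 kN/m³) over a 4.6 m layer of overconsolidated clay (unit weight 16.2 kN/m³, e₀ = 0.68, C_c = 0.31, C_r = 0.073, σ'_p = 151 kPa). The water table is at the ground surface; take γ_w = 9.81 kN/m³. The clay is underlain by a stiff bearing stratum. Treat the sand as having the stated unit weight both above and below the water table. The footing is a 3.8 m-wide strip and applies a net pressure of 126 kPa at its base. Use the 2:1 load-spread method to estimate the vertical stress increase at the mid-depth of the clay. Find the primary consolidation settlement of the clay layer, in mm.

Mid-depth of clay below the ground surface: z = 2 + 4.6/2 = 4.3 m.
Total vertical stress at mid-clay: σ_v = 19.8×2 + 16.2×2.3 = 76.86 kPa.
Pore pressure: u = 9.81×(4.3 − 0) = 42.183 kPa.
Initial effective stress: σ'_0 = σ_v − u = 76.86 − 42.183 = 34.677 kPa.
Stress increase at mid-clay by the 2:1 spreading method:
Δσ = qB/(B+z) = 126×3.8/(3.8+4.3) = 59.111 kPa
Final effective stress: σ'_f = 34.677 + 59.111 = 93.788 kPa.
σ'_f = 93.788 ≤ σ'_p = 151 kPa, so the clay remains overconsolidated and only the recompression index applies:
S_c = C_r·H/(1+e₀)·log₁₀(σ'_f/σ'_0) = 0.073×4.6/1.68×log₁₀(93.788/34.677)
    = 0.19988 × 0.43211 = 0.08637 m

S_c ≈ 86.4 mm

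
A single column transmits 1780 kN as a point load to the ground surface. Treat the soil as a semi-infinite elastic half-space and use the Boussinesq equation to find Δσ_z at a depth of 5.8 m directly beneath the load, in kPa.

Δσ_z ≈ 25.3 kPa

Boussinesq vertical stress below a point load on an elastic half-space:
Δσ_z = 3P/(2πz²) · [1 + (r/z)²]^(−5/2)
r/z = 0/5.8 = 0; [1+(r/z)²]^(−5/2) = 1.
Δσ_z = 3×1780/(2π×5.8²) × 1 = 25.264 × 1 = 25.26 kPa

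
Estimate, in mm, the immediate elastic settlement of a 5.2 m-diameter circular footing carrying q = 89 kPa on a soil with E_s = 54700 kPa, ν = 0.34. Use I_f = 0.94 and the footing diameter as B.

S_e ≈ 7.03 mm

Immediate (elastic) settlement: S_e = q·B·(1−ν²)/E_s · I_f.
S_e = 89 × 5.2 × (1 − 0.34²) / 54700 × 0.94
    = 89 × 5.2 × 0.8844 / 54700 × 0.94
    = 0.007034 m = 7.034 mm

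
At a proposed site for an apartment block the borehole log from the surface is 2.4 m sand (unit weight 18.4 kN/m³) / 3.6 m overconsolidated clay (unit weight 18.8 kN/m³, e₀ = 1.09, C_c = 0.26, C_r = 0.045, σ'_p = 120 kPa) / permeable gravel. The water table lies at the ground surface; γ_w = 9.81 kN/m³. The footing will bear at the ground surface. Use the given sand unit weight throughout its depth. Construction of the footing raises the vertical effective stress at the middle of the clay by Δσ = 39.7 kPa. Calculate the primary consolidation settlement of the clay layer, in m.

S_c ≈ 0.0246 m

Mid-depth of clay below the ground surface: z = 2.4 + 3.6/2 = 4.2 m.
Total vertical stress at mid-clay: σ_v = 18.4×2.4 + 18.8×1.8 = 78 kPa.
Pore pressure: u = 9.81×(4.2 − 0) = 41.202 kPa.
Initial effective stress: σ'_0 = σ_v − u = 78 − 41.202 = 36.798 kPa.
Final effective stress: σ'_f = 36.798 + 39.7 = 76.498 kPa.
σ'_f = 76.498 ≤ σ'_p = 120 kPa, so the clay remains overconsolidated and only the recompression index applies:
S_c = C_r·H/(1+e₀)·log₁₀(σ'_f/σ'_0) = 0.045×3.6/2.09×log₁₀(76.498/36.798)
    = 0.077512 × 0.31783 = 0.02464 m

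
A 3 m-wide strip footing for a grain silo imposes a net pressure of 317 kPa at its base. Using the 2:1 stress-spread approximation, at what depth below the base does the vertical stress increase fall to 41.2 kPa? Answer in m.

2:1 spreading — at depth z the loaded area has grown by z in each plan dimension:
qB/(B+z) = Δσ_z ⇒ z = qB/Δσ_z − B = 317×3/41.2 − 3 = 20.08 m

z ≈ 20.1 m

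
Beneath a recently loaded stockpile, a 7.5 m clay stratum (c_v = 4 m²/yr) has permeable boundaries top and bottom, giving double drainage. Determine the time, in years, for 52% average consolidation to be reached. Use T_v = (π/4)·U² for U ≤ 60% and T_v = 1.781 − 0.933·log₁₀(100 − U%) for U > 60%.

Drainage path length: H_d = H/2 = 3.75 m (double drainage).
U ≤ 60%: T_v = (π/4)·U² = (π/4)×0.52² = 0.21237.
t = T_v·H_d²/c_v = 0.21237×3.75²/4 = 0.7466 years.

t ≈ 0.747 years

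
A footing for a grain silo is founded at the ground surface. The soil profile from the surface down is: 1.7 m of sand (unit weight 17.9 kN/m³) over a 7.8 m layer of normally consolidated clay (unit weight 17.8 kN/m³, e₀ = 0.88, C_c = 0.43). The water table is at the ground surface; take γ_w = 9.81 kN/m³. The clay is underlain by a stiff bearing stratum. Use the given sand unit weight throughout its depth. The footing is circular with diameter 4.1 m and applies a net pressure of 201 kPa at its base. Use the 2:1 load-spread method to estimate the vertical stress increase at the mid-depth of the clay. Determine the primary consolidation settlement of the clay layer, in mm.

S_c ≈ 455 mm

Mid-depth of clay below the ground surface: z = 1.7 + 7.8/2 = 5.6 m.
Total vertical stress at mid-clay: σ_v = 17.9×1.7 + 17.8×3.9 = 99.85 kPa.
Pore pressure: u = 9.81×(5.6 − 0) = 54.936 kPa.
Initial effective stress: σ'_0 = σ_v − u = 99.85 − 54.936 = 44.914 kPa.
Stress increase at mid-clay by the 2:1 spreading method:
Δσ ≈ qD²/(D+z)² = 201×4.1²/(4.1+5.6)² = 35.91 kPa
Final effective stress: σ'_f = σ'_0 + Δσ = 44.914 + 35.91 = 80.824 kPa.
Normally consolidated clay, so the full stress increment lies on the virgin compression line:
S_c = C_c·H/(1+e₀)·log₁₀(σ'_f/σ'_0) = 0.43×7.8/(1+0.88)×log₁₀(80.824/44.914)
    = 1.784 × 0.25516 = 0.4552 m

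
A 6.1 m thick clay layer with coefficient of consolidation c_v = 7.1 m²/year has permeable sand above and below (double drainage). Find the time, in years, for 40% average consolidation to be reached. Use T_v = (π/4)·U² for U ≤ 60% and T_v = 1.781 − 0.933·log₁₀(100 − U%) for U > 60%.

t ≈ 0.165 years

Drainage path length: H_d = H/2 = 3.05 m (double drainage).
U ≤ 60%: T_v = (π/4)·U² = (π/4)×0.4² = 0.12566.
t = T_v·H_d²/c_v = 0.12566×3.05²/7.1 = 0.1646 years.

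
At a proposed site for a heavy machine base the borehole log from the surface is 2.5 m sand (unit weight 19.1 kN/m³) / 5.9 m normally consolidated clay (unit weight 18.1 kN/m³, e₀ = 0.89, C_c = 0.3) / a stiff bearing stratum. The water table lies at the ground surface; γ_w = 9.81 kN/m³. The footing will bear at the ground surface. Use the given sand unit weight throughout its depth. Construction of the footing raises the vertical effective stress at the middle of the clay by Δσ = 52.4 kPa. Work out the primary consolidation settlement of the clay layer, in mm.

S_c ≈ 302 mm

Mid-depth of clay below the ground surface: z = 2.5 + 5.9/2 = 5.45 m.
Total vertical stress at mid-clay: σ_v = 19.1×2.5 + 18.1×2.95 = 101.15 kPa.
Pore pressure: u = 9.81×(5.45 − 0) = 53.465 kPa.
Initial effective stress: σ'_0 = σ_v − u = 101.15 − 53.465 = 47.685 kPa.
Final effective stress: σ'_f = σ'_0 + Δσ = 47.685 + 52.4 = 100.09 kPa.
Normally consolidated clay, so the full stress increment lies on the virgin compression line:
S_c = C_c·H/(1+e₀)·log₁₀(σ'_f/σ'_0) = 0.3×5.9/(1+0.89)×log₁₀(100.09/47.685)
    = 0.93651 × 0.32201 = 0.3016 m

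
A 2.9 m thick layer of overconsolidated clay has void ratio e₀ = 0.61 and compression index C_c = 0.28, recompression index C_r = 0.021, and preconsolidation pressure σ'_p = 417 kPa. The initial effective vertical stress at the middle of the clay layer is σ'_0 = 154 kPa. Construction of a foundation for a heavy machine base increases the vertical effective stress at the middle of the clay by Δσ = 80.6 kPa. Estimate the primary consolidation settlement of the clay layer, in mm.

Final effective stress: σ'_f = 154 + 80.6 = 234.6 kPa.
σ'_f = 234.6 ≤ σ'_p = 417 kPa, so the clay remains overconsolidated and only the recompression index applies:
S_c = C_r·H/(1+e₀)·log₁₀(σ'_f/σ'_0) = 0.021×2.9/1.61×log₁₀(234.6/154)
    = 0.037825 × 0.18281 = 0.006915 m

S_c ≈ 6.91 mm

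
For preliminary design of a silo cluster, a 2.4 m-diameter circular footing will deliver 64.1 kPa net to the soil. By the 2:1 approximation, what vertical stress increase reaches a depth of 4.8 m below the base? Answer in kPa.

Δσ_z ≈ 7.12 kPa

By the 2:1 method the load spreads at 1 horizontal : 2 vertical, so at depth z the loaded area has grown by z in each plan dimension:
Δσ ≈ qD²/(D+z)² = 64.1×2.4²/(2.4+4.8)² = 7.1222 kPa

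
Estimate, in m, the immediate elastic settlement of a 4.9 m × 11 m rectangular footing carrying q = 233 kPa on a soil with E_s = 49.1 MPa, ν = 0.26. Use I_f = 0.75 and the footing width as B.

S_e ≈ 0.0163 m

Immediate (elastic) settlement: S_e = q·B·(1−ν²)/E_s · I_f.
E_s = 49.1 MPa = 49100 kPa.
S_e = 233 × 4.9 × (1 − 0.26²) / 49100 × 0.75
    = 233 × 4.9 × 0.9324 / 49100 × 0.75
    = 0.01626 m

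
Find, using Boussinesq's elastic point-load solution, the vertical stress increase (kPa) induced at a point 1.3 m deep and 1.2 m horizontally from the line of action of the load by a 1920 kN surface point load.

Δσ_z ≈ 116 kPa

Boussinesq vertical stress below a point load on an elastic half-space:
Δσ_z = 3P/(2πz²) · [1 + (r/z)²]^(−5/2)
r/z = 1.2/1.3 = 0.92308; [1+(r/z)²]^(−5/2) = 0.21422.
Δσ_z = 3×1920/(2π×1.3²) × 0.21422 = 542.45 × 0.21422 = 116.2 kPa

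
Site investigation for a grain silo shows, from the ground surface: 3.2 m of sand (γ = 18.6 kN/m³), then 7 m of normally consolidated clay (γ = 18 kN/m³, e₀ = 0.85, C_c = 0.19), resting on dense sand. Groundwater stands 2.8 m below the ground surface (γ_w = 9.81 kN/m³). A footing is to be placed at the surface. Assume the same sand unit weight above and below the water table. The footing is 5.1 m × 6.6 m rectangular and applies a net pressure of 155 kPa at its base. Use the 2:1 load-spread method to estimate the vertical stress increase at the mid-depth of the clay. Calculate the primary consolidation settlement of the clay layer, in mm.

Mid-depth of clay below the ground surface: z = 3.2 + 7/2 = 6.7 m.
Total vertical stress at mid-clay: σ_v = 18.6×3.2 + 18×3.5 = 122.52 kPa.
Pore pressure: u = 9.81×(6.7 − 2.8) = 38.259 kPa.
Initial effective stress: σ'_0 = σ_v − u = 122.52 − 38.259 = 84.261 kPa.
Stress increase at mid-clay by the 2:1 spreading method:
Δσ = qBL/((B+z)(L+z)) = 155×5.1×6.6/((5.1+6.7)(6.6+6.7)) = 33.244 kPa
Final effective stress: σ'_f = σ'_0 + Δσ = 84.261 + 33.244 = 117.5 kPa.
Normally consolidated clay, so the full stress increment lies on the virgin compression line:
S_c = C_c·H/(1+e₀)·log₁₀(σ'_f/σ'_0) = 0.19×7/(1+0.85)×log₁₀(117.5/84.261)
    = 0.71892 × 0.14441 = 0.1038 m

S_c ≈ 104 mm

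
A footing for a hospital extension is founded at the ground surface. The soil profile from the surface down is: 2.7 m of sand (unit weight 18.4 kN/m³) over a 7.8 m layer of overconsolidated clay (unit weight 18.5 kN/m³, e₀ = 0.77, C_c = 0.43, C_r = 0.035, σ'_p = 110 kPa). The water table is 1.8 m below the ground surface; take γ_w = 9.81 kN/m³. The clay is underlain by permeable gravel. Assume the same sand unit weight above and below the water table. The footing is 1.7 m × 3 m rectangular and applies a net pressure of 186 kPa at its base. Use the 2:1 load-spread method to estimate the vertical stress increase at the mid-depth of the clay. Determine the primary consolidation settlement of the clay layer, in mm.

S_c ≈ 9.9 mm

Mid-depth of clay below the ground surface: z = 2.7 + 7.8/2 = 6.6 m.
Total vertical stress at mid-clay: σ_v = 18.4×2.7 + 18.5×3.9 = 121.83 kPa.
Pore pressure: u = 9.81×(6.6 − 1.8) = 47.088 kPa.
Initial effective stress: σ'_0 = σ_v − u = 121.83 − 47.088 = 74.742 kPa.
Stress increase at mid-clay by the 2:1 spreading method:
Δσ = qBL/((B+z)(L+z)) = 186×1.7×3/((1.7+6.6)(3+6.6)) = 11.905 kPa
Final effective stress: σ'_f = 74.742 + 11.905 = 86.647 kPa.
σ'_f = 86.647 ≤ σ'_p = 110 kPa, so the clay remains overconsolidated and only the recompression index applies:
S_c = C_r·H/(1+e₀)·log₁₀(σ'_f/σ'_0) = 0.035×7.8/1.77×log₁₀(86.647/74.742)
    = 0.15424 × 0.064189 = 0.0099 m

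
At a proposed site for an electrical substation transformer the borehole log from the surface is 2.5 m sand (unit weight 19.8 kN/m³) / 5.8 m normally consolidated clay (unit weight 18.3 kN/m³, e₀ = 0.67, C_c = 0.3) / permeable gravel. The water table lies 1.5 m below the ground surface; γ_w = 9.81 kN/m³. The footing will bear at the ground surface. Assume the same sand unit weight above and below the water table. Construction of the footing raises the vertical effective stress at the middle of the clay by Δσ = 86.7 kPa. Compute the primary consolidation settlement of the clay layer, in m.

S_c ≈ 0.386 m

Mid-depth of clay below the ground surface: z = 2.5 + 5.8/2 = 5.4 m.
Total vertical stress at mid-clay: σ_v = 19.8×2.5 + 18.3×2.9 = 102.57 kPa.
Pore pressure: u = 9.81×(5.4 − 1.5) = 38.259 kPa.
Initial effective stress: σ'_0 = σ_v − u = 102.57 − 38.259 = 64.311 kPa.
Final effective stress: σ'_f = σ'_0 + Δσ = 64.311 + 86.7 = 151.01 kPa.
Normally consolidated clay, so the full stress increment lies on the virgin compression line:
S_c = C_c·H/(1+e₀)·log₁₀(σ'_f/σ'_0) = 0.3×5.8/(1+0.67)×log₁₀(151.01/64.311)
    = 1.0419 × 0.37072 = 0.3863 m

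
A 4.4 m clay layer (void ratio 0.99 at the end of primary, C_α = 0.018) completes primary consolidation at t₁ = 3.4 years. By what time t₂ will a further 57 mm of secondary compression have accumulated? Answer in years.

S_s = C_α·H/(1+e_p)·log₁₀(t₂/t₁) ⇒ log₁₀(t₂/t₁) = S_s·(1+e_p)/(C_α·H).
log₁₀(t₂/t₁) = 0.057 × (1+0.99) / (0.018×4.4) = 1.432
t₂ = t₁ × 10^1.432 = 3.4 × 27.05 = 91.98 years

t₂ ≈ 92 years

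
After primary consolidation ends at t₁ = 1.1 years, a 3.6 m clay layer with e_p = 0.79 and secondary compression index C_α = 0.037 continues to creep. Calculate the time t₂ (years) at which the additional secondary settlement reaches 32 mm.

t₂ ≈ 2.96 years

S_s = C_α·H/(1+e_p)·log₁₀(t₂/t₁) ⇒ log₁₀(t₂/t₁) = S_s·(1+e_p)/(C_α·H).
log₁₀(t₂/t₁) = 0.032 × (1+0.79) / (0.037×3.6) = 0.43
t₂ = t₁ × 10^0.43 = 1.1 × 2.692 = 2.961 years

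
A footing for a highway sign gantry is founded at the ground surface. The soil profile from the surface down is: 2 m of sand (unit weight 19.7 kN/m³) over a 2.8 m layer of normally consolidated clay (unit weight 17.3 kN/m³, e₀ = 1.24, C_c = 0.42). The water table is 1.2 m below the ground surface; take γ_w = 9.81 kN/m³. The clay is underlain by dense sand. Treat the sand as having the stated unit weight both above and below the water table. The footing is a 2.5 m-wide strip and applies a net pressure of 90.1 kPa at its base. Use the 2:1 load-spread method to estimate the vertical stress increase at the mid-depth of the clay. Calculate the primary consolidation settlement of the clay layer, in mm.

S_c ≈ 147 mm

Mid-depth of clay below the ground surface: z = 2 + 2.8/2 = 3.4 m.
Total vertical stress at mid-clay: σ_v = 19.7×2 + 17.3×1.4 = 63.62 kPa.
Pore pressure: u = 9.81×(3.4 − 1.2) = 21.582 kPa.
Initial effective stress: σ'_0 = σ_v − u = 63.62 − 21.582 = 42.038 kPa.
Stress increase at mid-clay by the 2:1 spreading method:
Δσ = qB/(B+z) = 90.1×2.5/(2.5+3.4) = 38.178 kPa
Final effective stress: σ'_f = σ'_0 + Δσ = 42.038 + 38.178 = 80.216 kPa.
Normally consolidated clay, so the full stress increment lies on the virgin compression line:
S_c = C_c·H/(1+e₀)·log₁₀(σ'_f/σ'_0) = 0.42×2.8/(1+1.24)×log₁₀(80.216/42.038)
    = 0.525 × 0.28062 = 0.1473 m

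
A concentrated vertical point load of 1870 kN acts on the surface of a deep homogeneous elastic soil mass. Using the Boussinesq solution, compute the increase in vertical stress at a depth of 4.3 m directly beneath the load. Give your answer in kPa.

Δσ_z ≈ 48.3 kPa

Boussinesq vertical stress below a point load on an elastic half-space:
Δσ_z = 3P/(2πz²) · [1 + (r/z)²]^(−5/2)
r/z = 0/4.3 = 0; [1+(r/z)²]^(−5/2) = 1.
Δσ_z = 3×1870/(2π×4.3²) × 1 = 48.289 × 1 = 48.29 kPa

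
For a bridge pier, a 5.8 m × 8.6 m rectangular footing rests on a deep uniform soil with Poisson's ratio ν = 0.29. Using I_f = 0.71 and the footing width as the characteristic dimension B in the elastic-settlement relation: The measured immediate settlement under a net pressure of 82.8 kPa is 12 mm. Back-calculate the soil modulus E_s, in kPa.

E_s ≈ 26000 kPa

S_e = q·B·(1−ν²)/E_s · I_f  ⇒  E_s = q·B·(1−ν²)·I_f / S_e.
E_s = 82.8 × 5.8 × 0.9159 × 0.71 / 0.012 = 26020 kPa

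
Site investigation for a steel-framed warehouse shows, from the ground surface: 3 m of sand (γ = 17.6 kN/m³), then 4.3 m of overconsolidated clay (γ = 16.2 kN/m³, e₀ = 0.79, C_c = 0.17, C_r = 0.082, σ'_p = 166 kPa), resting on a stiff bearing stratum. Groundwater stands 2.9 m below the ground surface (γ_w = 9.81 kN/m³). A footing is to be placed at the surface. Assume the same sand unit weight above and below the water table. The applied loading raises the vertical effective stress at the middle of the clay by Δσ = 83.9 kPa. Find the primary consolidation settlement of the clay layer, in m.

Mid-depth of clay below the ground surface: z = 3 + 4.3/2 = 5.15 m.
Total vertical stress at mid-clay: σ_v = 17.6×3 + 16.2×2.15 = 87.63 kPa.
Pore pressure: u = 9.81×(5.15 − 2.9) = 22.073 kPa.
Initial effective stress: σ'_0 = σ_v − u = 87.63 − 22.073 = 65.557 kPa.
Final effective stress: σ'_f = 65.557 + 83.9 = 149.46 kPa.
σ'_f = 149.46 ≤ σ'_p = 166 kPa, so the clay remains overconsolidated and only the recompression index applies:
S_c = C_r·H/(1+e₀)·log₁₀(σ'_f/σ'_0) = 0.082×4.3/1.79×log₁₀(149.46/65.557)
    = 0.19698 × 0.35791 = 0.0705 m

S_c ≈ 0.0705 m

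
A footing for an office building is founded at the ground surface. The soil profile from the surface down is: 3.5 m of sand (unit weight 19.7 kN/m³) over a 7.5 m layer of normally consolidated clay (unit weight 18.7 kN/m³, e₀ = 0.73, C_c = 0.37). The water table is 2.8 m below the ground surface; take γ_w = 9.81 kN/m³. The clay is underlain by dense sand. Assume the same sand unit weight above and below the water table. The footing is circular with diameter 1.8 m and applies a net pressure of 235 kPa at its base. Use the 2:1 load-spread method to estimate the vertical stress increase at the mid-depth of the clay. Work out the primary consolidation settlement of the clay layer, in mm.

S_c ≈ 64.8 mm

Mid-depth of clay below the ground surface: z = 3.5 + 7.5/2 = 7.25 m.
Total vertical stress at mid-clay: σ_v = 19.7×3.5 + 18.7×3.75 = 139.07 kPa.
Pore pressure: u = 9.81×(7.25 − 2.8) = 43.655 kPa.
Initial effective stress: σ'_0 = σ_v − u = 139.07 − 43.655 = 95.415 kPa.
Stress increase at mid-clay by the 2:1 spreading method:
Δσ ≈ qD²/(D+z)² = 235×1.8²/(1.8+7.25)² = 9.2964 kPa
Final effective stress: σ'_f = σ'_0 + Δσ = 95.415 + 9.2964 = 104.71 kPa.
Normally consolidated clay, so the full stress increment lies on the virgin compression line:
S_c = C_c·H/(1+e₀)·log₁₀(σ'_f/σ'_0) = 0.37×7.5/(1+0.73)×log₁₀(104.71/95.415)
    = 1.604 × 0.040372 = 0.06476 m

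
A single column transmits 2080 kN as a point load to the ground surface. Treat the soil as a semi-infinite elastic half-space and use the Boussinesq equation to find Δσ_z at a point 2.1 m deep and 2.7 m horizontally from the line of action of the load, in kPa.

Boussinesq vertical stress below a point load on an elastic half-space:
Δσ_z = 3P/(2πz²) · [1 + (r/z)²]^(−5/2)
r/z = 2.7/2.1 = 1.2857; [1+(r/z)²]^(−5/2) = 0.087223.
Δσ_z = 3×2080/(2π×2.1²) × 0.087223 = 225.2 × 0.087223 = 19.64 kPa

Δσ_z ≈ 19.6 kPa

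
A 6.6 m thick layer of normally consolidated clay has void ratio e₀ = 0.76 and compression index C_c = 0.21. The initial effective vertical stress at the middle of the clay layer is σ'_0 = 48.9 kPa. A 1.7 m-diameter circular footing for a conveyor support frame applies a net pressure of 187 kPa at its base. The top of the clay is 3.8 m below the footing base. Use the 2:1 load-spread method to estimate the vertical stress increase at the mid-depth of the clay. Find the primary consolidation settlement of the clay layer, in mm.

S_c ≈ 45.6 mm

Mid-depth of clay below the footing base: z = 3.8 + 6.6/2 = 7.1 m.
Stress increase at mid-clay by the 2:1 spreading method:
Δσ ≈ qD²/(D+z)² = 187×1.7²/(1.7+7.1)² = 6.9787 kPa
Final effective stress: σ'_f = σ'_0 + Δσ = 48.9 + 6.9787 = 55.879 kPa.
Normally consolidated clay, so the full stress increment lies on the virgin compression line:
S_c = C_c·H/(1+e₀)·log₁₀(σ'_f/σ'_0) = 0.21×6.6/(1+0.76)×log₁₀(55.879/48.9)
    = 0.7875 × 0.05794 = 0.04563 m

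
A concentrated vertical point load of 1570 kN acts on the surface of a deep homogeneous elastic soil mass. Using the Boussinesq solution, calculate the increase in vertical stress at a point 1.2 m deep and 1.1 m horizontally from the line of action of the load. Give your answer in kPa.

Δσ_z ≈ 113 kPa

Boussinesq vertical stress below a point load on an elastic half-space:
Δσ_z = 3P/(2πz²) · [1 + (r/z)²]^(−5/2)
r/z = 1.1/1.2 = 0.91667; [1+(r/z)²]^(−5/2) = 0.21767.
Δσ_z = 3×1570/(2π×1.2²) × 0.21767 = 520.57 × 0.21767 = 113.3 kPa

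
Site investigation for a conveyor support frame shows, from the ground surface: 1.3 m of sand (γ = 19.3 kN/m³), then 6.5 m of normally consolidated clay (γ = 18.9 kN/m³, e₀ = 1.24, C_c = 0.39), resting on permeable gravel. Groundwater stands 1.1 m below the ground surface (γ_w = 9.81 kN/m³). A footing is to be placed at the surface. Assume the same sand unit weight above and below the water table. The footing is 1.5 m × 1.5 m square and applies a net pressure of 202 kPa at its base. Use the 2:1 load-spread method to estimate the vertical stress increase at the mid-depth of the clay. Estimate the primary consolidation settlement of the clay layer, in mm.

S_c ≈ 104 mm

Mid-depth of clay below the ground surface: z = 1.3 + 6.5/2 = 4.55 m.
Total vertical stress at mid-clay: σ_v = 19.3×1.3 + 18.9×3.25 = 86.515 kPa.
Pore pressure: u = 9.81×(4.55 − 1.1) = 33.845 kPa.
Initial effective stress: σ'_0 = σ_v − u = 86.515 − 33.845 = 52.67 kPa.
Stress increase at mid-clay by the 2:1 spreading method:
Δσ = qBL/((B+z)(L+z)) = 202×1.5×1.5/((1.5+4.55)(1.5+4.55)) = 12.417 kPa
Final effective stress: σ'_f = σ'_0 + Δσ = 52.67 + 12.417 = 65.087 kPa.
Normally consolidated clay, so the full stress increment lies on the virgin compression line:
S_c = C_c·H/(1+e₀)·log₁₀(σ'_f/σ'_0) = 0.39×6.5/(1+1.24)×log₁₀(65.087/52.67)
    = 1.1317 × 0.091931 = 0.104 m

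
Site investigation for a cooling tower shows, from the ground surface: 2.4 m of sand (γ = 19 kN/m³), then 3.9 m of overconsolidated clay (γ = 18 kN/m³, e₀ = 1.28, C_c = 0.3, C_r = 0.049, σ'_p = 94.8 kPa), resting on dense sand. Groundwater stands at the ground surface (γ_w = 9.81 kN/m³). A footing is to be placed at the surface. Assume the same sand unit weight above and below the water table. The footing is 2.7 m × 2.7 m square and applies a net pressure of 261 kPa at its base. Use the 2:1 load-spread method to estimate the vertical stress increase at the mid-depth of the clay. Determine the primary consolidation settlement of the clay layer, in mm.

Mid-depth of clay below the ground surface: z = 2.4 + 3.9/2 = 4.35 m.
Total vertical stress at mid-clay: σ_v = 19×2.4 + 18×1.95 = 80.7 kPa.
Pore pressure: u = 9.81×(4.35 − 0) = 42.673 kPa.
Initial effective stress: σ'_0 = σ_v − u = 80.7 − 42.673 = 38.027 kPa.
Stress increase at mid-clay by the 2:1 spreading method:
Δσ = qBL/((B+z)(L+z)) = 261×2.7×2.7/((2.7+4.35)(2.7+4.35)) = 38.282 kPa
Final effective stress: σ'_f = 38.027 + 38.282 = 76.309 kPa.
σ'_f = 76.309 ≤ σ'_p = 94.8 kPa, so the clay remains overconsolidated and only the recompression index applies:
S_c = C_r·H/(1+e₀)·log₁₀(σ'_f/σ'_0) = 0.049×3.9/2.28×log₁₀(76.309/38.027)
    = 0.083815 × 0.30248 = 0.02535 m

S_c ≈ 25.4 mm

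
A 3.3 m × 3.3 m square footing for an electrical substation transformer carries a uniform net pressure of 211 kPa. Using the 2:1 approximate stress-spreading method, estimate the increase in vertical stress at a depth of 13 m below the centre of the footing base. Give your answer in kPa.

By the 2:1 method the load spreads at 1 horizontal : 2 vertical, so at depth z the loaded area has grown by z in each plan dimension:
Δσ = qBL/((B+z)(L+z)) = 211×3.3×3.3/((3.3+13)(3.3+13)) = 8.6484 kPa

Δσ_z ≈ 8.65 kPa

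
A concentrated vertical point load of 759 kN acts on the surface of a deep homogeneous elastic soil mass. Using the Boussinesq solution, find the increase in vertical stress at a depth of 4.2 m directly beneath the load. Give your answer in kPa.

Boussinesq vertical stress below a point load on an elastic half-space:
Δσ_z = 3P/(2πz²) · [1 + (r/z)²]^(−5/2)
r/z = 0/4.2 = 0; [1+(r/z)²]^(−5/2) = 1.
Δσ_z = 3×759/(2π×4.2²) × 1 = 20.544 × 1 = 20.54 kPa

Δσ_z ≈ 20.5 kPa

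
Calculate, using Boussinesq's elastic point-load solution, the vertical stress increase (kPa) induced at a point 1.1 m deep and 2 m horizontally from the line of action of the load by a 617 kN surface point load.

Δσ_z ≈ 6.33 kPa

Boussinesq vertical stress below a point load on an elastic half-space:
Δσ_z = 3P/(2πz²) · [1 + (r/z)²]^(−5/2)
r/z = 2/1.1 = 1.8182; [1+(r/z)²]^(−5/2) = 0.025994.
Δσ_z = 3×617/(2π×1.1²) × 0.025994 = 243.47 × 0.025994 = 6.329 kPa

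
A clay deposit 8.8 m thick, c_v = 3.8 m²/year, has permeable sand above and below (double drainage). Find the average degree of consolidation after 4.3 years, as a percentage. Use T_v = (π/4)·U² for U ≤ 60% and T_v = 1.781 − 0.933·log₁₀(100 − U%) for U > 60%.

U ≈ 89.9 %

Drainage path length: H_d = H/2 = 4.4 m (double drainage).
T_v = c_v·t/H_d² = 3.8×4.3/4.4² = 0.84401.
T_v = 0.84401 corresponds to the U > 60% branch:
U = 1 − 10^((1.781 − T_v)/0.933)/100 = 0.899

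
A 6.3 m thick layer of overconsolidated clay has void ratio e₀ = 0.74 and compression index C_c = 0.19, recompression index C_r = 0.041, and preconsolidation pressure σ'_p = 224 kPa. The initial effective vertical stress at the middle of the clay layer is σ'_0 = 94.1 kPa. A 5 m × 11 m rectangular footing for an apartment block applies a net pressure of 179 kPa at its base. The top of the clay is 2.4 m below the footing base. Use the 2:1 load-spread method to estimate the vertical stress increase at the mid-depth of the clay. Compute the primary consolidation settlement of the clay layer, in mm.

Mid-depth of clay below the footing base: z = 2.4 + 6.3/2 = 5.55 m.
Stress increase at mid-clay by the 2:1 spreading method:
Δσ = qBL/((B+z)(L+z)) = 179×5×11/((5+5.55)(11+5.55)) = 56.385 kPa
Final effective stress: σ'_f = 94.1 + 56.385 = 150.48 kPa.
σ'_f = 150.48 ≤ σ'_p = 224 kPa, so the clay remains overconsolidated and only the recompression index applies:
S_c = C_r·H/(1+e₀)·log₁₀(σ'_f/σ'_0) = 0.041×6.3/1.74×log₁₀(150.48/94.1)
    = 0.14845 × 0.20389 = 0.03027 m

S_c ≈ 30.3 mm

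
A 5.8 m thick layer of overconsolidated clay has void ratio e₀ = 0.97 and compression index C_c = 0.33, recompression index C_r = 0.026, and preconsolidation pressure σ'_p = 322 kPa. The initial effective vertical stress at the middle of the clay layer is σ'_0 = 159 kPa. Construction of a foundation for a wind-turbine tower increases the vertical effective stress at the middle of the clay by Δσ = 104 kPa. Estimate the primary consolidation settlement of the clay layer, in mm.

S_c ≈ 16.7 mm

Final effective stress: σ'_f = 159 + 104 = 263 kPa.
σ'_f = 263 ≤ σ'_p = 322 kPa, so the clay remains overconsolidated and only the recompression index applies:
S_c = C_r·H/(1+e₀)·log₁₀(σ'_f/σ'_0) = 0.026×5.8/1.97×log₁₀(263/159)
    = 0.076549 × 0.21856 = 0.01673 m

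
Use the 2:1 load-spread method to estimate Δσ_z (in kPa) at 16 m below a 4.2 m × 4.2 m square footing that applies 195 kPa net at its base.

By the 2:1 method the load spreads at 1 horizontal : 2 vertical, so at depth z the loaded area has grown by z in each plan dimension:
Δσ = qBL/((B+z)(L+z)) = 195×4.2×4.2/((4.2+16)(4.2+16)) = 8.4301 kPa

Δσ_z ≈ 8.43 kPa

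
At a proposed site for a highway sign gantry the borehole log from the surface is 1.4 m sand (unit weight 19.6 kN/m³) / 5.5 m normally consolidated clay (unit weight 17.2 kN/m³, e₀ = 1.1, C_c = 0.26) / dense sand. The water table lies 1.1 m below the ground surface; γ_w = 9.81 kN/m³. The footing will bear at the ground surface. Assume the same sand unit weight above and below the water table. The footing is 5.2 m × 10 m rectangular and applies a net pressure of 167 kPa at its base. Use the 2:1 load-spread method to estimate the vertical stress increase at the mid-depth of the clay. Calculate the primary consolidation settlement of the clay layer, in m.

Mid-depth of clay below the ground surface: z = 1.4 + 5.5/2 = 4.15 m.
Total vertical stress at mid-clay: σ_v = 19.6×1.4 + 17.2×2.75 = 74.74 kPa.
Pore pressure: u = 9.81×(4.15 − 1.1) = 29.921 kPa.
Initial effective stress: σ'_0 = σ_v − u = 74.74 − 29.921 = 44.819 kPa.
Stress increase at mid-clay by the 2:1 spreading method:
Δσ = qBL/((B+z)(L+z)) = 167×5.2×10/((5.2+4.15)(10+4.15)) = 65.637 kPa
Final effective stress: σ'_f = σ'_0 + Δσ = 44.819 + 65.637 = 110.46 kPa.
Normally consolidated clay, so the full stress increment lies on the virgin compression line:
S_c = C_c·H/(1+e₀)·log₁₀(σ'_f/σ'_0) = 0.26×5.5/(1+1.1)×log₁₀(110.46/44.819)
    = 0.68095 × 0.39174 = 0.2668 m

S_c ≈ 0.267 m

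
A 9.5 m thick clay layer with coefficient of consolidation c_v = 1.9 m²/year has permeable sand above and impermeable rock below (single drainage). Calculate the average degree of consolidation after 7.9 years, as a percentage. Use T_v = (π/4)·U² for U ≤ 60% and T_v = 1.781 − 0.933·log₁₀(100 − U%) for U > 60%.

Drainage path length: H_d = H = 9.5 m (single drainage).
T_v = c_v·t/H_d² = 1.9×7.9/9.5² = 0.16632.
T_v = 0.16632 corresponds to the U ≤ 60% branch:
U = √(4T_v/π) = 0.4602

U ≈ 46 %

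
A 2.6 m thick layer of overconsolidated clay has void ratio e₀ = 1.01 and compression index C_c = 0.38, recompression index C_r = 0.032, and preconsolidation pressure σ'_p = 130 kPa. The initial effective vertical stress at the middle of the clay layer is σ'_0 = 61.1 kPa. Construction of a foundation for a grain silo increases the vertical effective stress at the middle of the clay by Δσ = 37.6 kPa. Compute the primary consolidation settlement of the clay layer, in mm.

S_c ≈ 8.62 mm

Final effective stress: σ'_f = 61.1 + 37.6 = 98.7 kPa.
σ'_f = 98.7 ≤ σ'_p = 130 kPa, so the clay remains overconsolidated and only the recompression index applies:
S_c = C_r·H/(1+e₀)·log₁₀(σ'_f/σ'_0) = 0.032×2.6/2.01×log₁₀(98.7/61.1)
    = 0.041392 × 0.20828 = 0.008621 m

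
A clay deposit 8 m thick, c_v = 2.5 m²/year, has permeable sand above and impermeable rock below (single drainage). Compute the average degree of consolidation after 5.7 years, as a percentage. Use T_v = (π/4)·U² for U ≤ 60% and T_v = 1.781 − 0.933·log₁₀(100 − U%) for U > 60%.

Drainage path length: H_d = H = 8 m (single drainage).
T_v = c_v·t/H_d² = 2.5×5.7/8² = 0.22266.
T_v = 0.22266 corresponds to the U ≤ 60% branch:
U = √(4T_v/π) = 0.5324

U ≈ 53.2 %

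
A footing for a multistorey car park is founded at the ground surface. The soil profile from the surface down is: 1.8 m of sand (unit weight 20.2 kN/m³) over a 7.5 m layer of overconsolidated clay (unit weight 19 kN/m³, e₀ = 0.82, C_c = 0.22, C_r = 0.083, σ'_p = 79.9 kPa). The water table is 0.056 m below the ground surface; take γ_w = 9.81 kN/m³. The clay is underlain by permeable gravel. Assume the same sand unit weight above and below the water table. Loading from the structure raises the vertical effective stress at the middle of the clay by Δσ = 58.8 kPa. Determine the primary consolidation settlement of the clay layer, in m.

Mid-depth of clay below the ground surface: z = 1.8 + 7.5/2 = 5.55 m.
Total vertical stress at mid-clay: σ_v = 20.2×1.8 + 19×3.75 = 107.61 kPa.
Pore pressure: u = 9.81×(5.55 − 0.056) = 53.896 kPa.
Initial effective stress: σ'_0 = σ_v − u = 107.61 − 53.896 = 53.714 kPa.
Final effective stress: σ'_f = 53.714 + 58.8 = 112.51 kPa.
σ'_f = 112.51 > σ'_p = 79.9 kPa, so the stress path crosses the preconsolidation pressure — recompression up to σ'_p, then virgin compression beyond:
S_c = H/(1+e₀)·[C_r·log₁₀(σ'_p/σ'_0) + C_c·log₁₀(σ'_f/σ'_p)]
    = 7.5/1.82 × [0.083×log₁₀(79.9/53.714) + 0.22×log₁₀(112.51/79.9)]
    = 4.1209 × [0.014314 + 0.032702] = 0.1937 m

S_c ≈ 0.194 m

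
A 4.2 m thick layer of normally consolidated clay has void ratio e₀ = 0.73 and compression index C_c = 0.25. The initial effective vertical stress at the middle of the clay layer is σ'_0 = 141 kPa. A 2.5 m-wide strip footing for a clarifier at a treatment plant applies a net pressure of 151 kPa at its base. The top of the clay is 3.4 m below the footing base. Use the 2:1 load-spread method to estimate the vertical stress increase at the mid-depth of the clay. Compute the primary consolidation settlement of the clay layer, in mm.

Mid-depth of clay below the footing base: z = 3.4 + 4.2/2 = 5.5 m.
Stress increase at mid-clay by the 2:1 spreading method:
Δσ = qB/(B+z) = 151×2.5/(2.5+5.5) = 47.188 kPa
Final effective stress: σ'_f = σ'_0 + Δσ = 141 + 47.188 = 188.19 kPa.
Normally consolidated clay, so the full stress increment lies on the virgin compression line:
S_c = C_c·H/(1+e₀)·log₁₀(σ'_f/σ'_0) = 0.25×4.2/(1+0.73)×log₁₀(188.19/141)
    = 0.60694 × 0.12538 = 0.0761 m

S_c ≈ 76.1 mm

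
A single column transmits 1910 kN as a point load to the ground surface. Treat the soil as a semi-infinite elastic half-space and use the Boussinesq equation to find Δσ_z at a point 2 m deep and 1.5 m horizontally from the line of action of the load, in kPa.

Δσ_z ≈ 74.7 kPa

Boussinesq vertical stress below a point load on an elastic half-space:
Δσ_z = 3P/(2πz²) · [1 + (r/z)²]^(−5/2)
r/z = 1.5/2 = 0.75; [1+(r/z)²]^(−5/2) = 0.32768.
Δσ_z = 3×1910/(2π×2²) × 0.32768 = 227.99 × 0.32768 = 74.71 kPa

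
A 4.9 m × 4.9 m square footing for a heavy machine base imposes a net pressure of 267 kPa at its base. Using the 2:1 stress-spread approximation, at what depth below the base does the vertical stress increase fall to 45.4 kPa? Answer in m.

z ≈ 6.98 m

2:1 spreading — at depth z the loaded area has grown by z in each plan dimension:
qB²/(B+z)² = Δσ_z ⇒ z = B(√(q/Δσ_z) − 1) = 4.9×(√(267/45.4) − 1) = 6.983 m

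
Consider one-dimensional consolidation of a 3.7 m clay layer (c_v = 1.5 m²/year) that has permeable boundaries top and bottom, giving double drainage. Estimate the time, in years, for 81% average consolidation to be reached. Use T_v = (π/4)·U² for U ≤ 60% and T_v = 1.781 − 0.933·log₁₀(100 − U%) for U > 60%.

t ≈ 1.34 years

Drainage path length: H_d = H/2 = 1.85 m (double drainage).
U > 60%: T_v = 1.781 − 0.933·log₁₀(100 − 81) = 0.58792.
t = T_v·H_d²/c_v = 0.58792×1.85²/1.5 = 1.341 years.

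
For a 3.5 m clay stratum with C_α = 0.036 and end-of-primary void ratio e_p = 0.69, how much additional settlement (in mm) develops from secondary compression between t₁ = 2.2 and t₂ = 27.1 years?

Secondary compression: S_s = C_α·H/(1+e_p)·log₁₀(t₂/t₁)
S_s = 0.036×3.5/(1+0.69)×log₁₀(27.1/2.2)
    = 0.07456 × 1.091 = 0.08131 m

S_s ≈ 81.3 mm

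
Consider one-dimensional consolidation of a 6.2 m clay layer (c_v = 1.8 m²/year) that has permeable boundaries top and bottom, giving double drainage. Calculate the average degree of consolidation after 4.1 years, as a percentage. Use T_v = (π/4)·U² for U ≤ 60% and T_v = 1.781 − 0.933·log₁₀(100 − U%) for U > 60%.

U ≈ 87.8 %

Drainage path length: H_d = H/2 = 3.1 m (double drainage).
T_v = c_v·t/H_d² = 1.8×4.1/3.1² = 0.76795.
T_v = 0.76795 corresponds to the U > 60% branch:
U = 1 − 10^((1.781 − T_v)/0.933)/100 = 0.8782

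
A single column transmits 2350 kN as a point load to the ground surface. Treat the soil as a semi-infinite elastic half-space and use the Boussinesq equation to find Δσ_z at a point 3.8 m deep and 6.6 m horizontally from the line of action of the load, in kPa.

Δσ_z ≈ 2.4 kPa

Boussinesq vertical stress below a point load on an elastic half-space:
Δσ_z = 3P/(2πz²) · [1 + (r/z)²]^(−5/2)
r/z = 6.6/3.8 = 1.7368; [1+(r/z)²]^(−5/2) = 0.030928.
Δσ_z = 3×2350/(2π×3.8²) × 0.030928 = 77.704 × 0.030928 = 2.403 kPa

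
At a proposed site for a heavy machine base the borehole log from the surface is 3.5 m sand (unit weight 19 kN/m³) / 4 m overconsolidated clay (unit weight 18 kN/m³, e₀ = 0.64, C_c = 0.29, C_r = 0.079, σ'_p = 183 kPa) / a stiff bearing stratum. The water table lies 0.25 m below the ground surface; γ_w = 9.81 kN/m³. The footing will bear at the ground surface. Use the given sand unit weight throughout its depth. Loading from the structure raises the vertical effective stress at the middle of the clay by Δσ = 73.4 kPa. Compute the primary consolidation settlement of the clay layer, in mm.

S_c ≈ 74.6 mm

Mid-depth of clay below the ground surface: z = 3.5 + 4/2 = 5.5 m.
Total vertical stress at mid-clay: σ_v = 19×3.5 + 18×2 = 102.5 kPa.
Pore pressure: u = 9.81×(5.5 − 0.25) = 51.503 kPa.
Initial effective stress: σ'_0 = σ_v − u = 102.5 − 51.503 = 50.997 kPa.
Final effective stress: σ'_f = 50.997 + 73.4 = 124.4 kPa.
σ'_f = 124.4 ≤ σ'_p = 183 kPa, so the clay remains overconsolidated and only the recompression index applies:
S_c = C_r·H/(1+e₀)·log₁₀(σ'_f/σ'_0) = 0.079×4/1.64×log₁₀(124.4/50.997)
    = 0.19268 × 0.38728 = 0.07462 m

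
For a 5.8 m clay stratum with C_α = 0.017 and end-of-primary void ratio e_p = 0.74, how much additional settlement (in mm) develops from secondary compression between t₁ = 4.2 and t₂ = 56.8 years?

Secondary compression: S_s = C_α·H/(1+e_p)·log₁₀(t₂/t₁)
S_s = 0.017×5.8/(1+0.74)×log₁₀(56.8/4.2)
    = 0.05667 × 1.131 = 0.0641 m

S_s ≈ 64.1 mm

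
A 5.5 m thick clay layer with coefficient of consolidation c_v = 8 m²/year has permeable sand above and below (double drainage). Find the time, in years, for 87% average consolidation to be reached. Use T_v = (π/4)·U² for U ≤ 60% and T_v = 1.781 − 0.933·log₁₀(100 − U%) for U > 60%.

Drainage path length: H_d = H/2 = 2.75 m (double drainage).
U > 60%: T_v = 1.781 − 0.933·log₁₀(100 − 87) = 0.74169.
t = T_v·H_d²/c_v = 0.74169×2.75²/8 = 0.7011 years.

t ≈ 0.701 years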